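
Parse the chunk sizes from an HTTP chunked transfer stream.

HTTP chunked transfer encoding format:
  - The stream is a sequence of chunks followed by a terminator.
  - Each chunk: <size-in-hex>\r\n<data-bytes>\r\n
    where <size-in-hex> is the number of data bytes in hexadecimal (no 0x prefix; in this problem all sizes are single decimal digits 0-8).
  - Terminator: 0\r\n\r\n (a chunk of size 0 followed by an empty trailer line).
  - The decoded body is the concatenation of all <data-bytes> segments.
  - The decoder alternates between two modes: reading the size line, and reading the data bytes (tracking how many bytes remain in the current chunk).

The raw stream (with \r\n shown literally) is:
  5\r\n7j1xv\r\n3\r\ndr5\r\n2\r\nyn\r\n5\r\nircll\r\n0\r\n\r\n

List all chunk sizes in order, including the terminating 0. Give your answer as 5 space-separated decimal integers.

Answer: 5 3 2 5 0

Derivation:
Chunk 1: stream[0..1]='5' size=0x5=5, data at stream[3..8]='7j1xv' -> body[0..5], body so far='7j1xv'
Chunk 2: stream[10..11]='3' size=0x3=3, data at stream[13..16]='dr5' -> body[5..8], body so far='7j1xvdr5'
Chunk 3: stream[18..19]='2' size=0x2=2, data at stream[21..23]='yn' -> body[8..10], body so far='7j1xvdr5yn'
Chunk 4: stream[25..26]='5' size=0x5=5, data at stream[28..33]='ircll' -> body[10..15], body so far='7j1xvdr5ynircll'
Chunk 5: stream[35..36]='0' size=0 (terminator). Final body='7j1xvdr5ynircll' (15 bytes)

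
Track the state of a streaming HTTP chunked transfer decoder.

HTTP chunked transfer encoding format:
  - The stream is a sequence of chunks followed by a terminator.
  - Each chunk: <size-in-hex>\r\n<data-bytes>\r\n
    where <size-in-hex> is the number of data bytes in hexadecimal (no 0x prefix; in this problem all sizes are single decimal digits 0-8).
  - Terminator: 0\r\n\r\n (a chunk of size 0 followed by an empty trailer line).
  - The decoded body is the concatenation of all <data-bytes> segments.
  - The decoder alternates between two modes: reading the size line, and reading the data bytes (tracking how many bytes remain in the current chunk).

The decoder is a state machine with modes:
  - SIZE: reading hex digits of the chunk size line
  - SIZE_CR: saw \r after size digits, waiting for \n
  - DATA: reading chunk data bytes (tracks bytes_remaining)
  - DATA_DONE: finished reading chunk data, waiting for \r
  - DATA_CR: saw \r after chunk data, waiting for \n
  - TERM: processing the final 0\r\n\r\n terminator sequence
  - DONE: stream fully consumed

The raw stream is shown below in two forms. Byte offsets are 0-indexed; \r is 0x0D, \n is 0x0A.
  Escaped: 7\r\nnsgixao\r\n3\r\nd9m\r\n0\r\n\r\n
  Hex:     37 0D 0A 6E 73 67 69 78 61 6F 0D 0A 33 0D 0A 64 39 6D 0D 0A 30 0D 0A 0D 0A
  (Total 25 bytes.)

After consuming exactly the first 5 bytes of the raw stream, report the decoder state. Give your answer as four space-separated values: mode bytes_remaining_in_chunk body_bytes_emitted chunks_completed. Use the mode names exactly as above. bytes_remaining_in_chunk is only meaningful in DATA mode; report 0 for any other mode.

Byte 0 = '7': mode=SIZE remaining=0 emitted=0 chunks_done=0
Byte 1 = 0x0D: mode=SIZE_CR remaining=0 emitted=0 chunks_done=0
Byte 2 = 0x0A: mode=DATA remaining=7 emitted=0 chunks_done=0
Byte 3 = 'n': mode=DATA remaining=6 emitted=1 chunks_done=0
Byte 4 = 's': mode=DATA remaining=5 emitted=2 chunks_done=0

Answer: DATA 5 2 0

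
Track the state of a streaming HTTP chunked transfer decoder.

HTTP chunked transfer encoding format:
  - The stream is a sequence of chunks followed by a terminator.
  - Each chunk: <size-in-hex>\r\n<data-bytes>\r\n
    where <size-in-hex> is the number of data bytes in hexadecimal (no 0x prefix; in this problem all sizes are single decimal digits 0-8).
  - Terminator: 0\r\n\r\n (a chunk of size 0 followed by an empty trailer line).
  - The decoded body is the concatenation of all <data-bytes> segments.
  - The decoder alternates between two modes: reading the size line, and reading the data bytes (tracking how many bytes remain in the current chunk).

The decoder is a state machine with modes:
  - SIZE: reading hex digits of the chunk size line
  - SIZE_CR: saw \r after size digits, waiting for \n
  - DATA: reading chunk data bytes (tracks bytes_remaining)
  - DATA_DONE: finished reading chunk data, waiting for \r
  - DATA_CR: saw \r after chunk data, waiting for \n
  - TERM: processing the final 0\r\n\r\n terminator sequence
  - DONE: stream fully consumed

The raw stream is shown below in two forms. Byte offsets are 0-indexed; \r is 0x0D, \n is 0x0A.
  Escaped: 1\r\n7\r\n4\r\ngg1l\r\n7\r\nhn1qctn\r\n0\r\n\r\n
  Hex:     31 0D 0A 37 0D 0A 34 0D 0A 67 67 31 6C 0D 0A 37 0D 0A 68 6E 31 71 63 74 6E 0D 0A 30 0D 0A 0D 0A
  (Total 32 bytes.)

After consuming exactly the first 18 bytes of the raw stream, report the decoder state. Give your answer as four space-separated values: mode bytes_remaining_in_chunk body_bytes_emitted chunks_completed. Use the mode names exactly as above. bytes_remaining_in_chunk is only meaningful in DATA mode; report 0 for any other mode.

Answer: DATA 7 5 2

Derivation:
Byte 0 = '1': mode=SIZE remaining=0 emitted=0 chunks_done=0
Byte 1 = 0x0D: mode=SIZE_CR remaining=0 emitted=0 chunks_done=0
Byte 2 = 0x0A: mode=DATA remaining=1 emitted=0 chunks_done=0
Byte 3 = '7': mode=DATA_DONE remaining=0 emitted=1 chunks_done=0
Byte 4 = 0x0D: mode=DATA_CR remaining=0 emitted=1 chunks_done=0
Byte 5 = 0x0A: mode=SIZE remaining=0 emitted=1 chunks_done=1
Byte 6 = '4': mode=SIZE remaining=0 emitted=1 chunks_done=1
Byte 7 = 0x0D: mode=SIZE_CR remaining=0 emitted=1 chunks_done=1
Byte 8 = 0x0A: mode=DATA remaining=4 emitted=1 chunks_done=1
Byte 9 = 'g': mode=DATA remaining=3 emitted=2 chunks_done=1
Byte 10 = 'g': mode=DATA remaining=2 emitted=3 chunks_done=1
Byte 11 = '1': mode=DATA remaining=1 emitted=4 chunks_done=1
Byte 12 = 'l': mode=DATA_DONE remaining=0 emitted=5 chunks_done=1
Byte 13 = 0x0D: mode=DATA_CR remaining=0 emitted=5 chunks_done=1
Byte 14 = 0x0A: mode=SIZE remaining=0 emitted=5 chunks_done=2
Byte 15 = '7': mode=SIZE remaining=0 emitted=5 chunks_done=2
Byte 16 = 0x0D: mode=SIZE_CR remaining=0 emitted=5 chunks_done=2
Byte 17 = 0x0A: mode=DATA remaining=7 emitted=5 chunks_done=2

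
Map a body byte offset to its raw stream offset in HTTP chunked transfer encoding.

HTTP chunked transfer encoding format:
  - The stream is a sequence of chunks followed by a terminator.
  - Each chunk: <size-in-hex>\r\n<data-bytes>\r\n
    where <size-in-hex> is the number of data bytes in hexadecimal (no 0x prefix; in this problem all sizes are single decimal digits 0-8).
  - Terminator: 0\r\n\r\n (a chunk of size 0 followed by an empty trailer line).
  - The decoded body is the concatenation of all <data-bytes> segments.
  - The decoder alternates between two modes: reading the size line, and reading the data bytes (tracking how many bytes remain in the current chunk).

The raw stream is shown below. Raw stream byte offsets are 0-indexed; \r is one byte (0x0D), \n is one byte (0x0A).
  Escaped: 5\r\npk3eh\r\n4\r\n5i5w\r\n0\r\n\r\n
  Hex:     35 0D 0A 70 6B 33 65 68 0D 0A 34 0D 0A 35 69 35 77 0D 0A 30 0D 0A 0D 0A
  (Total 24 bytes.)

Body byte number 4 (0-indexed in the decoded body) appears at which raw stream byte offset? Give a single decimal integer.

Answer: 7

Derivation:
Chunk 1: stream[0..1]='5' size=0x5=5, data at stream[3..8]='pk3eh' -> body[0..5], body so far='pk3eh'
Chunk 2: stream[10..11]='4' size=0x4=4, data at stream[13..17]='5i5w' -> body[5..9], body so far='pk3eh5i5w'
Chunk 3: stream[19..20]='0' size=0 (terminator). Final body='pk3eh5i5w' (9 bytes)
Body byte 4 at stream offset 7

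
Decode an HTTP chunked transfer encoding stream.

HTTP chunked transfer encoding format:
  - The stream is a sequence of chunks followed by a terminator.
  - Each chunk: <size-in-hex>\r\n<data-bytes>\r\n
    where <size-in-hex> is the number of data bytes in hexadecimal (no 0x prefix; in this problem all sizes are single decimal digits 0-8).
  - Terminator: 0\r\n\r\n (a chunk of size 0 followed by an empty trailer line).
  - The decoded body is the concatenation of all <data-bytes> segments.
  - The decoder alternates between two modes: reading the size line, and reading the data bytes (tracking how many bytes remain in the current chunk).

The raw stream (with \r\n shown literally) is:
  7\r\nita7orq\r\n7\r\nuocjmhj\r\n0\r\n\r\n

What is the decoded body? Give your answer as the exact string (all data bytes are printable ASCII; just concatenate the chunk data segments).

Chunk 1: stream[0..1]='7' size=0x7=7, data at stream[3..10]='ita7orq' -> body[0..7], body so far='ita7orq'
Chunk 2: stream[12..13]='7' size=0x7=7, data at stream[15..22]='uocjmhj' -> body[7..14], body so far='ita7orquocjmhj'
Chunk 3: stream[24..25]='0' size=0 (terminator). Final body='ita7orquocjmhj' (14 bytes)

Answer: ita7orquocjmhj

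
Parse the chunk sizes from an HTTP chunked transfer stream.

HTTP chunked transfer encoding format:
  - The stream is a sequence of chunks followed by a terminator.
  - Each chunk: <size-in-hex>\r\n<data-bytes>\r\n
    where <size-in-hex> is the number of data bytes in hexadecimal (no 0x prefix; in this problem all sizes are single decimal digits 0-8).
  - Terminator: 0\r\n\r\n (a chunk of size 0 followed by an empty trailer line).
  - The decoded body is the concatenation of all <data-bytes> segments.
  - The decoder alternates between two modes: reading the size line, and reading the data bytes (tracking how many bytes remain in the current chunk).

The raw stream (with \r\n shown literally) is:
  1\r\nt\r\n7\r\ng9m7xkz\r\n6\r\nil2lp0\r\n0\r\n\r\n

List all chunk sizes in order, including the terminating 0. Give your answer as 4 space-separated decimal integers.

Chunk 1: stream[0..1]='1' size=0x1=1, data at stream[3..4]='t' -> body[0..1], body so far='t'
Chunk 2: stream[6..7]='7' size=0x7=7, data at stream[9..16]='g9m7xkz' -> body[1..8], body so far='tg9m7xkz'
Chunk 3: stream[18..19]='6' size=0x6=6, data at stream[21..27]='il2lp0' -> body[8..14], body so far='tg9m7xkzil2lp0'
Chunk 4: stream[29..30]='0' size=0 (terminator). Final body='tg9m7xkzil2lp0' (14 bytes)

Answer: 1 7 6 0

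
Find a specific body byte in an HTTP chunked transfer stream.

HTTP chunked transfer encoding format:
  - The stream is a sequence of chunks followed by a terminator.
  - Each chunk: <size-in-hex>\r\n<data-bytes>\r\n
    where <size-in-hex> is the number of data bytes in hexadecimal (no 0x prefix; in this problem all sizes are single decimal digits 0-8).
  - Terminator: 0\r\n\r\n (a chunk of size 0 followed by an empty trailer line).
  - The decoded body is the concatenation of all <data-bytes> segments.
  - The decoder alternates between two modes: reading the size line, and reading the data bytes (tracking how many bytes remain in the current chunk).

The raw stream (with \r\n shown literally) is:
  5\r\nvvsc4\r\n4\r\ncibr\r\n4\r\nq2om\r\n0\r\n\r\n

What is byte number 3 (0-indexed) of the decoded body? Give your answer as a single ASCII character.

Chunk 1: stream[0..1]='5' size=0x5=5, data at stream[3..8]='vvsc4' -> body[0..5], body so far='vvsc4'
Chunk 2: stream[10..11]='4' size=0x4=4, data at stream[13..17]='cibr' -> body[5..9], body so far='vvsc4cibr'
Chunk 3: stream[19..20]='4' size=0x4=4, data at stream[22..26]='q2om' -> body[9..13], body so far='vvsc4cibrq2om'
Chunk 4: stream[28..29]='0' size=0 (terminator). Final body='vvsc4cibrq2om' (13 bytes)
Body byte 3 = 'c'

Answer: c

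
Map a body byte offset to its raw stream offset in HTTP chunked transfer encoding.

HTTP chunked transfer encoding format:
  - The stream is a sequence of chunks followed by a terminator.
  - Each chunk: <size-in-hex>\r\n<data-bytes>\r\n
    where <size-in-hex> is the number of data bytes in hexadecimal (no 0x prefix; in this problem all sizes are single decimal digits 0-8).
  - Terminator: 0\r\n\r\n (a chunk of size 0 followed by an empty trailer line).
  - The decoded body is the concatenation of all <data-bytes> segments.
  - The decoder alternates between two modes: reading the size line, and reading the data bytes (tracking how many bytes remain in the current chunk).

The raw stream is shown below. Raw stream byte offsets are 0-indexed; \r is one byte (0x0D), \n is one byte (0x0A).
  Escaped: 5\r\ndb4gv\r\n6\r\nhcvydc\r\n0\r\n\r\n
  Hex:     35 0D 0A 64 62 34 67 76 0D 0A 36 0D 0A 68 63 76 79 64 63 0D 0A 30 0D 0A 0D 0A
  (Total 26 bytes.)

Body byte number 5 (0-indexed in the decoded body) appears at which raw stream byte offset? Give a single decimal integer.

Chunk 1: stream[0..1]='5' size=0x5=5, data at stream[3..8]='db4gv' -> body[0..5], body so far='db4gv'
Chunk 2: stream[10..11]='6' size=0x6=6, data at stream[13..19]='hcvydc' -> body[5..11], body so far='db4gvhcvydc'
Chunk 3: stream[21..22]='0' size=0 (terminator). Final body='db4gvhcvydc' (11 bytes)
Body byte 5 at stream offset 13

Answer: 13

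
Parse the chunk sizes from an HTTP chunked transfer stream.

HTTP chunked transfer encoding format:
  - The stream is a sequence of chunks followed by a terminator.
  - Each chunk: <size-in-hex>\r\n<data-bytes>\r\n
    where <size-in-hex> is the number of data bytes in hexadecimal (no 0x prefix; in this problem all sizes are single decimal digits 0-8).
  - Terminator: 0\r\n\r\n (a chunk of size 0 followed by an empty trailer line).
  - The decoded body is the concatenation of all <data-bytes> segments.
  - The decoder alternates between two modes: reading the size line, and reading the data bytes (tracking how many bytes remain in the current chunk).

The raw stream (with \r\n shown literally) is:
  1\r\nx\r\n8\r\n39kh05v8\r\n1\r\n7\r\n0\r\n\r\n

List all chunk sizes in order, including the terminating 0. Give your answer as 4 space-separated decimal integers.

Answer: 1 8 1 0

Derivation:
Chunk 1: stream[0..1]='1' size=0x1=1, data at stream[3..4]='x' -> body[0..1], body so far='x'
Chunk 2: stream[6..7]='8' size=0x8=8, data at stream[9..17]='39kh05v8' -> body[1..9], body so far='x39kh05v8'
Chunk 3: stream[19..20]='1' size=0x1=1, data at stream[22..23]='7' -> body[9..10], body so far='x39kh05v87'
Chunk 4: stream[25..26]='0' size=0 (terminator). Final body='x39kh05v87' (10 bytes)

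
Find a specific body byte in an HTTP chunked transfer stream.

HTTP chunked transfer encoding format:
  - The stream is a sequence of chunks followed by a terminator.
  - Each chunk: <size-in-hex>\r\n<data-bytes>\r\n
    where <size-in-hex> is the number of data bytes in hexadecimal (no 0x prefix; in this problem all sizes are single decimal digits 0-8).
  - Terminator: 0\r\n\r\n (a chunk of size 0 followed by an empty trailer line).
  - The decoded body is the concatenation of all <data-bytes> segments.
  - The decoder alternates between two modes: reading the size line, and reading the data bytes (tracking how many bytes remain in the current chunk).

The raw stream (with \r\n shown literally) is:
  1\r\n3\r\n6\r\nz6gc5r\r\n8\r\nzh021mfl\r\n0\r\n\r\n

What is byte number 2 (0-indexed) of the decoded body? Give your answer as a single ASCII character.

Answer: 6

Derivation:
Chunk 1: stream[0..1]='1' size=0x1=1, data at stream[3..4]='3' -> body[0..1], body so far='3'
Chunk 2: stream[6..7]='6' size=0x6=6, data at stream[9..15]='z6gc5r' -> body[1..7], body so far='3z6gc5r'
Chunk 3: stream[17..18]='8' size=0x8=8, data at stream[20..28]='zh021mfl' -> body[7..15], body so far='3z6gc5rzh021mfl'
Chunk 4: stream[30..31]='0' size=0 (terminator). Final body='3z6gc5rzh021mfl' (15 bytes)
Body byte 2 = '6'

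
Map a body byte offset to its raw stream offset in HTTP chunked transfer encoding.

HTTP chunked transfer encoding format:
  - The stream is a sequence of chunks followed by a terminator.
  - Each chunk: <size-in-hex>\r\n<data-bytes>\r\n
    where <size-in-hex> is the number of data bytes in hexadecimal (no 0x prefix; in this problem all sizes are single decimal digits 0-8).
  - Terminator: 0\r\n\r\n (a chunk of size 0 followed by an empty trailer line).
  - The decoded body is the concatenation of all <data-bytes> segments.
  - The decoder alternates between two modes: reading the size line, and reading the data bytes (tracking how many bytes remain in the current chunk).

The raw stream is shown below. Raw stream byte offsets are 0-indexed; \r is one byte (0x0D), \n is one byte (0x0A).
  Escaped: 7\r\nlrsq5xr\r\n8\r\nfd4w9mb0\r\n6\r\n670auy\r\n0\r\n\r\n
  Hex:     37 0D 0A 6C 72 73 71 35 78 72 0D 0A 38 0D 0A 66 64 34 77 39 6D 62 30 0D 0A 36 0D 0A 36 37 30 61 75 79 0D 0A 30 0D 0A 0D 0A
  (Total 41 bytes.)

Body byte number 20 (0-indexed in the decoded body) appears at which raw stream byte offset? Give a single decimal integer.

Answer: 33

Derivation:
Chunk 1: stream[0..1]='7' size=0x7=7, data at stream[3..10]='lrsq5xr' -> body[0..7], body so far='lrsq5xr'
Chunk 2: stream[12..13]='8' size=0x8=8, data at stream[15..23]='fd4w9mb0' -> body[7..15], body so far='lrsq5xrfd4w9mb0'
Chunk 3: stream[25..26]='6' size=0x6=6, data at stream[28..34]='670auy' -> body[15..21], body so far='lrsq5xrfd4w9mb0670auy'
Chunk 4: stream[36..37]='0' size=0 (terminator). Final body='lrsq5xrfd4w9mb0670auy' (21 bytes)
Body byte 20 at stream offset 33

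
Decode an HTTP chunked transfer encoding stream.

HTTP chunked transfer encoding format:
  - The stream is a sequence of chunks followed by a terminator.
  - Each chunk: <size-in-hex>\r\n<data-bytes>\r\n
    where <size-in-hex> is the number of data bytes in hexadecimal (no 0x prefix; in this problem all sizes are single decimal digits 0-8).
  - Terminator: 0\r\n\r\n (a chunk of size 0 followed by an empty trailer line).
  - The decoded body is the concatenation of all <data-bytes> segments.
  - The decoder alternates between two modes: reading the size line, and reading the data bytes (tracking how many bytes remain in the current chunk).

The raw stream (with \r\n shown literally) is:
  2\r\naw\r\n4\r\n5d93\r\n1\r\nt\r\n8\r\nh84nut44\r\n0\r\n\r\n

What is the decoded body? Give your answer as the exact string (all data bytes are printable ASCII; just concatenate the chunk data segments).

Answer: aw5d93th84nut44

Derivation:
Chunk 1: stream[0..1]='2' size=0x2=2, data at stream[3..5]='aw' -> body[0..2], body so far='aw'
Chunk 2: stream[7..8]='4' size=0x4=4, data at stream[10..14]='5d93' -> body[2..6], body so far='aw5d93'
Chunk 3: stream[16..17]='1' size=0x1=1, data at stream[19..20]='t' -> body[6..7], body so far='aw5d93t'
Chunk 4: stream[22..23]='8' size=0x8=8, data at stream[25..33]='h84nut44' -> body[7..15], body so far='aw5d93th84nut44'
Chunk 5: stream[35..36]='0' size=0 (terminator). Final body='aw5d93th84nut44' (15 bytes)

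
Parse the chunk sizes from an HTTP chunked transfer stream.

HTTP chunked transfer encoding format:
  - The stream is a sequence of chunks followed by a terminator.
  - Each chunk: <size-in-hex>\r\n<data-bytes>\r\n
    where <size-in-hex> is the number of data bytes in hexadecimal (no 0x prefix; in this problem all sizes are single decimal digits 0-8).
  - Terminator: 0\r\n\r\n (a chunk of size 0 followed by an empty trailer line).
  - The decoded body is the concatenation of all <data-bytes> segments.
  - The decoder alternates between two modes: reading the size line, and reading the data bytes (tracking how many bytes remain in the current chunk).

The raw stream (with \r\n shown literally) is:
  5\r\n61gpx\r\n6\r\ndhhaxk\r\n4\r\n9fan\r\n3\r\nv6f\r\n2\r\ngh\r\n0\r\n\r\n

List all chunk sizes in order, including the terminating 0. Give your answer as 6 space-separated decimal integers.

Chunk 1: stream[0..1]='5' size=0x5=5, data at stream[3..8]='61gpx' -> body[0..5], body so far='61gpx'
Chunk 2: stream[10..11]='6' size=0x6=6, data at stream[13..19]='dhhaxk' -> body[5..11], body so far='61gpxdhhaxk'
Chunk 3: stream[21..22]='4' size=0x4=4, data at stream[24..28]='9fan' -> body[11..15], body so far='61gpxdhhaxk9fan'
Chunk 4: stream[30..31]='3' size=0x3=3, data at stream[33..36]='v6f' -> body[15..18], body so far='61gpxdhhaxk9fanv6f'
Chunk 5: stream[38..39]='2' size=0x2=2, data at stream[41..43]='gh' -> body[18..20], body so far='61gpxdhhaxk9fanv6fgh'
Chunk 6: stream[45..46]='0' size=0 (terminator). Final body='61gpxdhhaxk9fanv6fgh' (20 bytes)

Answer: 5 6 4 3 2 0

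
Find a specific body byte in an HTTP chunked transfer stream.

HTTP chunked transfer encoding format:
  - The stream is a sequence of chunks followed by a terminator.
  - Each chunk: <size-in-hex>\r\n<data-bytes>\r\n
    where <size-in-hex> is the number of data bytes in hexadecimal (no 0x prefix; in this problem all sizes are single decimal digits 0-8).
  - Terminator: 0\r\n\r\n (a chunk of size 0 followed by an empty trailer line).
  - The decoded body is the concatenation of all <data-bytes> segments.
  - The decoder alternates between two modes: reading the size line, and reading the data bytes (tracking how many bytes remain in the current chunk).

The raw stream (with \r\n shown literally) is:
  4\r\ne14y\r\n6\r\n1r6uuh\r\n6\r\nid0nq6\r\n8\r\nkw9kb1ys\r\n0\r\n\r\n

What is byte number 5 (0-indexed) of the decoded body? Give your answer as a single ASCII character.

Answer: r

Derivation:
Chunk 1: stream[0..1]='4' size=0x4=4, data at stream[3..7]='e14y' -> body[0..4], body so far='e14y'
Chunk 2: stream[9..10]='6' size=0x6=6, data at stream[12..18]='1r6uuh' -> body[4..10], body so far='e14y1r6uuh'
Chunk 3: stream[20..21]='6' size=0x6=6, data at stream[23..29]='id0nq6' -> body[10..16], body so far='e14y1r6uuhid0nq6'
Chunk 4: stream[31..32]='8' size=0x8=8, data at stream[34..42]='kw9kb1ys' -> body[16..24], body so far='e14y1r6uuhid0nq6kw9kb1ys'
Chunk 5: stream[44..45]='0' size=0 (terminator). Final body='e14y1r6uuhid0nq6kw9kb1ys' (24 bytes)
Body byte 5 = 'r'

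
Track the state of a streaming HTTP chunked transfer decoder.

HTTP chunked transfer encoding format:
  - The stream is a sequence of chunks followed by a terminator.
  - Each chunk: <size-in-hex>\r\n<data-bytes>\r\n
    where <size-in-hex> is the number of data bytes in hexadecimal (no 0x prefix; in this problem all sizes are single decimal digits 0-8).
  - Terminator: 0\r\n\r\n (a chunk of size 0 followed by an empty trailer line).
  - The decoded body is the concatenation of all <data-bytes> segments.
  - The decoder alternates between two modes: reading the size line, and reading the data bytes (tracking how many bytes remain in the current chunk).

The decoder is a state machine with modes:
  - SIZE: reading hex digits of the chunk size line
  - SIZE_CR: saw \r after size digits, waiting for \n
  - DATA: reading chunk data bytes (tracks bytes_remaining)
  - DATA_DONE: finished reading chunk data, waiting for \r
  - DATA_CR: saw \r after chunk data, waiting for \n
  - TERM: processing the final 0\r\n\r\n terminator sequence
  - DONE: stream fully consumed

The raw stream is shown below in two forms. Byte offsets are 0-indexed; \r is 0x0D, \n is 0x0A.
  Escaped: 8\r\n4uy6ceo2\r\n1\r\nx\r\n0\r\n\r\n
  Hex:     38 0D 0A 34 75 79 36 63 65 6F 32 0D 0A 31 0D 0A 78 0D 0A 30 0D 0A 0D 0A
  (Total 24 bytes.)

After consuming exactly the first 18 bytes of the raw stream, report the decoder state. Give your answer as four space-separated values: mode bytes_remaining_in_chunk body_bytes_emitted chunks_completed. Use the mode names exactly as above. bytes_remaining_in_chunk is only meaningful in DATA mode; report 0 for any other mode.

Byte 0 = '8': mode=SIZE remaining=0 emitted=0 chunks_done=0
Byte 1 = 0x0D: mode=SIZE_CR remaining=0 emitted=0 chunks_done=0
Byte 2 = 0x0A: mode=DATA remaining=8 emitted=0 chunks_done=0
Byte 3 = '4': mode=DATA remaining=7 emitted=1 chunks_done=0
Byte 4 = 'u': mode=DATA remaining=6 emitted=2 chunks_done=0
Byte 5 = 'y': mode=DATA remaining=5 emitted=3 chunks_done=0
Byte 6 = '6': mode=DATA remaining=4 emitted=4 chunks_done=0
Byte 7 = 'c': mode=DATA remaining=3 emitted=5 chunks_done=0
Byte 8 = 'e': mode=DATA remaining=2 emitted=6 chunks_done=0
Byte 9 = 'o': mode=DATA remaining=1 emitted=7 chunks_done=0
Byte 10 = '2': mode=DATA_DONE remaining=0 emitted=8 chunks_done=0
Byte 11 = 0x0D: mode=DATA_CR remaining=0 emitted=8 chunks_done=0
Byte 12 = 0x0A: mode=SIZE remaining=0 emitted=8 chunks_done=1
Byte 13 = '1': mode=SIZE remaining=0 emitted=8 chunks_done=1
Byte 14 = 0x0D: mode=SIZE_CR remaining=0 emitted=8 chunks_done=1
Byte 15 = 0x0A: mode=DATA remaining=1 emitted=8 chunks_done=1
Byte 16 = 'x': mode=DATA_DONE remaining=0 emitted=9 chunks_done=1
Byte 17 = 0x0D: mode=DATA_CR remaining=0 emitted=9 chunks_done=1

Answer: DATA_CR 0 9 1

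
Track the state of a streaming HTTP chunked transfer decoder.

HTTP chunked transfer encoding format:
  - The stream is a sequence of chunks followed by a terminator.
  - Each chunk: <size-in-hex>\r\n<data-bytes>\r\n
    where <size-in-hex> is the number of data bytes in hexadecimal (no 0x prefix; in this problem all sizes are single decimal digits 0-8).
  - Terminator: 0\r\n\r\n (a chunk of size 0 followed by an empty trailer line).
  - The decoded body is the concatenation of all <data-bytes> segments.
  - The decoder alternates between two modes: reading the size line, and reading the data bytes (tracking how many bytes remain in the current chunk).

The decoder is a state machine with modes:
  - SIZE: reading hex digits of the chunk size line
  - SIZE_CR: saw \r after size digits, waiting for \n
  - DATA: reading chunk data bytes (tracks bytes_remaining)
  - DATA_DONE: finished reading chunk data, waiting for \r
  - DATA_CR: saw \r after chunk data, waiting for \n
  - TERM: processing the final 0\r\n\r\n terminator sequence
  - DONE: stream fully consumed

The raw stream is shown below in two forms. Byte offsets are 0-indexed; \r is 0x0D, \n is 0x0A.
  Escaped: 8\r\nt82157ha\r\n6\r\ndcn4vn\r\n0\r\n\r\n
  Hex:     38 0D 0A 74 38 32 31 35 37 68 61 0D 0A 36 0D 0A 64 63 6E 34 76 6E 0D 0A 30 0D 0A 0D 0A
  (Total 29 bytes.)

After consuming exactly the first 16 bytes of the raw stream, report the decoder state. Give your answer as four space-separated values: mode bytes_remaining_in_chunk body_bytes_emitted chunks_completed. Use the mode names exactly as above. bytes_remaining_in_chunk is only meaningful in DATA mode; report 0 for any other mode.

Answer: DATA 6 8 1

Derivation:
Byte 0 = '8': mode=SIZE remaining=0 emitted=0 chunks_done=0
Byte 1 = 0x0D: mode=SIZE_CR remaining=0 emitted=0 chunks_done=0
Byte 2 = 0x0A: mode=DATA remaining=8 emitted=0 chunks_done=0
Byte 3 = 't': mode=DATA remaining=7 emitted=1 chunks_done=0
Byte 4 = '8': mode=DATA remaining=6 emitted=2 chunks_done=0
Byte 5 = '2': mode=DATA remaining=5 emitted=3 chunks_done=0
Byte 6 = '1': mode=DATA remaining=4 emitted=4 chunks_done=0
Byte 7 = '5': mode=DATA remaining=3 emitted=5 chunks_done=0
Byte 8 = '7': mode=DATA remaining=2 emitted=6 chunks_done=0
Byte 9 = 'h': mode=DATA remaining=1 emitted=7 chunks_done=0
Byte 10 = 'a': mode=DATA_DONE remaining=0 emitted=8 chunks_done=0
Byte 11 = 0x0D: mode=DATA_CR remaining=0 emitted=8 chunks_done=0
Byte 12 = 0x0A: mode=SIZE remaining=0 emitted=8 chunks_done=1
Byte 13 = '6': mode=SIZE remaining=0 emitted=8 chunks_done=1
Byte 14 = 0x0D: mode=SIZE_CR remaining=0 emitted=8 chunks_done=1
Byte 15 = 0x0A: mode=DATA remaining=6 emitted=8 chunks_done=1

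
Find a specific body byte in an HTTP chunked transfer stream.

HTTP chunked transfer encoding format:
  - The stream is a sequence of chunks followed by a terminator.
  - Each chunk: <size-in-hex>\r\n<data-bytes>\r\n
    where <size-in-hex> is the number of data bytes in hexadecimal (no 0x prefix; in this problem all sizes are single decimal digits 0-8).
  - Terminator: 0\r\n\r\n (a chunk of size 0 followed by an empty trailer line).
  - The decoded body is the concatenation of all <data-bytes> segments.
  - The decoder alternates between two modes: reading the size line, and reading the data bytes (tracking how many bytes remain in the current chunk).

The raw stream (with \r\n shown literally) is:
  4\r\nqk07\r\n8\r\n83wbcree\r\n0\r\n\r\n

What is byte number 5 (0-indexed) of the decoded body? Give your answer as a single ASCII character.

Chunk 1: stream[0..1]='4' size=0x4=4, data at stream[3..7]='qk07' -> body[0..4], body so far='qk07'
Chunk 2: stream[9..10]='8' size=0x8=8, data at stream[12..20]='83wbcree' -> body[4..12], body so far='qk0783wbcree'
Chunk 3: stream[22..23]='0' size=0 (terminator). Final body='qk0783wbcree' (12 bytes)
Body byte 5 = '3'

Answer: 3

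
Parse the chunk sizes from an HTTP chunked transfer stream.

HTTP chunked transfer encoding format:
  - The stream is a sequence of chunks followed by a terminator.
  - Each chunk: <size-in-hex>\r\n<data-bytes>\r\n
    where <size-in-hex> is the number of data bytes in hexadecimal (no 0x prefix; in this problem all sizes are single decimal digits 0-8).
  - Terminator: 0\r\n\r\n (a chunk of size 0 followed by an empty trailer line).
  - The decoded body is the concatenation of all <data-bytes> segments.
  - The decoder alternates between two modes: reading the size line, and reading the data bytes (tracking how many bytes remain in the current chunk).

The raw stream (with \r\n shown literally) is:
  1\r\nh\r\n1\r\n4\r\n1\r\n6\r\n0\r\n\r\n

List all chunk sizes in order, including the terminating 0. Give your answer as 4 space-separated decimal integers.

Answer: 1 1 1 0

Derivation:
Chunk 1: stream[0..1]='1' size=0x1=1, data at stream[3..4]='h' -> body[0..1], body so far='h'
Chunk 2: stream[6..7]='1' size=0x1=1, data at stream[9..10]='4' -> body[1..2], body so far='h4'
Chunk 3: stream[12..13]='1' size=0x1=1, data at stream[15..16]='6' -> body[2..3], body so far='h46'
Chunk 4: stream[18..19]='0' size=0 (terminator). Final body='h46' (3 bytes)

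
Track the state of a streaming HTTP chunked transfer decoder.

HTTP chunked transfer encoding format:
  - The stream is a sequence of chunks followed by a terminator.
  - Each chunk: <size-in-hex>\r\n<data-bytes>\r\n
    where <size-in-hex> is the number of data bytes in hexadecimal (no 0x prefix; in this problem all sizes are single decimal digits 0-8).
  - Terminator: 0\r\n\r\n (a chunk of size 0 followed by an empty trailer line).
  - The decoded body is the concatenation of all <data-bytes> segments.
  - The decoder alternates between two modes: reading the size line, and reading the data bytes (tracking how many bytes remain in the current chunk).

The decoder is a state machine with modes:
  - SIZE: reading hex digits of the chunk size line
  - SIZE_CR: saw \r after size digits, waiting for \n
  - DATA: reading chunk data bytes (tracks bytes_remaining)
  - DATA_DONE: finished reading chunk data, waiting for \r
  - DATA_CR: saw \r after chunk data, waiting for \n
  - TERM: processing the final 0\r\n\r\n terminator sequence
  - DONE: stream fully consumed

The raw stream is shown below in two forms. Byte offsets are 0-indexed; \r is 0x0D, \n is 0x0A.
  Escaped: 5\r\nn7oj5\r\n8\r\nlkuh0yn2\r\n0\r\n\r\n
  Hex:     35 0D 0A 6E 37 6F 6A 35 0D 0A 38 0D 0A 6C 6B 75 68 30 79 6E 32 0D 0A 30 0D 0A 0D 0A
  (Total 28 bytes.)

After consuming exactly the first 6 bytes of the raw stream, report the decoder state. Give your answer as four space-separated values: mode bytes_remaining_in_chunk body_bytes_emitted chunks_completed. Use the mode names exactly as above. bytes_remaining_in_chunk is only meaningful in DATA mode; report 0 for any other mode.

Byte 0 = '5': mode=SIZE remaining=0 emitted=0 chunks_done=0
Byte 1 = 0x0D: mode=SIZE_CR remaining=0 emitted=0 chunks_done=0
Byte 2 = 0x0A: mode=DATA remaining=5 emitted=0 chunks_done=0
Byte 3 = 'n': mode=DATA remaining=4 emitted=1 chunks_done=0
Byte 4 = '7': mode=DATA remaining=3 emitted=2 chunks_done=0
Byte 5 = 'o': mode=DATA remaining=2 emitted=3 chunks_done=0

Answer: DATA 2 3 0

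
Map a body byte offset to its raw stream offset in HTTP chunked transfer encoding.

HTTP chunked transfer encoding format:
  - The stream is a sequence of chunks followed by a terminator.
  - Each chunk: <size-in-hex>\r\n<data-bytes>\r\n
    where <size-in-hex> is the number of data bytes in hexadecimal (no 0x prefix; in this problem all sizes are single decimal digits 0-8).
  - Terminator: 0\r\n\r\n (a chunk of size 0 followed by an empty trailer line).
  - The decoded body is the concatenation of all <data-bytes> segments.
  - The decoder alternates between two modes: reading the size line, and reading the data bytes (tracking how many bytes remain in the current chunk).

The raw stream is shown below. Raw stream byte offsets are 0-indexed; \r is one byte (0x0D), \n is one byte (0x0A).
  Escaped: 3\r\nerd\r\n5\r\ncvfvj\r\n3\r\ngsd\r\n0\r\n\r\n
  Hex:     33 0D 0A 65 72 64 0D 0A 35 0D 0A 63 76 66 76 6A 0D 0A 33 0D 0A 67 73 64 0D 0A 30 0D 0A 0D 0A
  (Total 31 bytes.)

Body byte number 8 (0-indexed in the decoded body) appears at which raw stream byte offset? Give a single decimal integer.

Chunk 1: stream[0..1]='3' size=0x3=3, data at stream[3..6]='erd' -> body[0..3], body so far='erd'
Chunk 2: stream[8..9]='5' size=0x5=5, data at stream[11..16]='cvfvj' -> body[3..8], body so far='erdcvfvj'
Chunk 3: stream[18..19]='3' size=0x3=3, data at stream[21..24]='gsd' -> body[8..11], body so far='erdcvfvjgsd'
Chunk 4: stream[26..27]='0' size=0 (terminator). Final body='erdcvfvjgsd' (11 bytes)
Body byte 8 at stream offset 21

Answer: 21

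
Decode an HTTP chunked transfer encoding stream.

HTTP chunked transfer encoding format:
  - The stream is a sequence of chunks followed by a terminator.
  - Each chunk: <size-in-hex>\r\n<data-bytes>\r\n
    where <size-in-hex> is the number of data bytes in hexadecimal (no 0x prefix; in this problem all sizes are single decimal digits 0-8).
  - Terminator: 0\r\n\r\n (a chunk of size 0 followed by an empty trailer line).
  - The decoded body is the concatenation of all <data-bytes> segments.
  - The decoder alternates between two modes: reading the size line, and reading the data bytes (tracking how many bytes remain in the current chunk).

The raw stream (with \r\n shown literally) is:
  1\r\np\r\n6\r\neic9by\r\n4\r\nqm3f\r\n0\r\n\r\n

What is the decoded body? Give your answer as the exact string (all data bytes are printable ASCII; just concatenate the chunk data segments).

Answer: peic9byqm3f

Derivation:
Chunk 1: stream[0..1]='1' size=0x1=1, data at stream[3..4]='p' -> body[0..1], body so far='p'
Chunk 2: stream[6..7]='6' size=0x6=6, data at stream[9..15]='eic9by' -> body[1..7], body so far='peic9by'
Chunk 3: stream[17..18]='4' size=0x4=4, data at stream[20..24]='qm3f' -> body[7..11], body so far='peic9byqm3f'
Chunk 4: stream[26..27]='0' size=0 (terminator). Final body='peic9byqm3f' (11 bytes)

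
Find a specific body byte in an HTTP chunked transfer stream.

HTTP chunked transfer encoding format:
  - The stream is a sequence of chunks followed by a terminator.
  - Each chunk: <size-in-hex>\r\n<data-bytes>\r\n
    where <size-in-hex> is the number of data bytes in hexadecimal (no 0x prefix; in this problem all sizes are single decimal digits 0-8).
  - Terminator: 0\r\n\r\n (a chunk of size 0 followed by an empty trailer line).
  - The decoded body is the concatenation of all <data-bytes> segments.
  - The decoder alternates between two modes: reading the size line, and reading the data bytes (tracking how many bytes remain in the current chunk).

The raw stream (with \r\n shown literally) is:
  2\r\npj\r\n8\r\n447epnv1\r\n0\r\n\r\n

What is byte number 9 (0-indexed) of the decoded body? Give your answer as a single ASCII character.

Answer: 1

Derivation:
Chunk 1: stream[0..1]='2' size=0x2=2, data at stream[3..5]='pj' -> body[0..2], body so far='pj'
Chunk 2: stream[7..8]='8' size=0x8=8, data at stream[10..18]='447epnv1' -> body[2..10], body so far='pj447epnv1'
Chunk 3: stream[20..21]='0' size=0 (terminator). Final body='pj447epnv1' (10 bytes)
Body byte 9 = '1'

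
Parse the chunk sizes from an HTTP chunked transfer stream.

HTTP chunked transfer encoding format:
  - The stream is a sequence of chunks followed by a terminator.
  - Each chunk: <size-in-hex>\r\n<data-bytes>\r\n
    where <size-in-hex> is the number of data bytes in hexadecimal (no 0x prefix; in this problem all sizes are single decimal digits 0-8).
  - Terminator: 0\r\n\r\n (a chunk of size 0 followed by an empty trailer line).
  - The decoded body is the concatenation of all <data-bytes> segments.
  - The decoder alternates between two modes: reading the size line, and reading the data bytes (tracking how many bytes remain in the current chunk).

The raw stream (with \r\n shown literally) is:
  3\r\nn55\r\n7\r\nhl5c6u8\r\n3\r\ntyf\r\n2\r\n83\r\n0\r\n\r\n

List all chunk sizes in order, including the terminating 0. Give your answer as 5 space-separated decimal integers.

Chunk 1: stream[0..1]='3' size=0x3=3, data at stream[3..6]='n55' -> body[0..3], body so far='n55'
Chunk 2: stream[8..9]='7' size=0x7=7, data at stream[11..18]='hl5c6u8' -> body[3..10], body so far='n55hl5c6u8'
Chunk 3: stream[20..21]='3' size=0x3=3, data at stream[23..26]='tyf' -> body[10..13], body so far='n55hl5c6u8tyf'
Chunk 4: stream[28..29]='2' size=0x2=2, data at stream[31..33]='83' -> body[13..15], body so far='n55hl5c6u8tyf83'
Chunk 5: stream[35..36]='0' size=0 (terminator). Final body='n55hl5c6u8tyf83' (15 bytes)

Answer: 3 7 3 2 0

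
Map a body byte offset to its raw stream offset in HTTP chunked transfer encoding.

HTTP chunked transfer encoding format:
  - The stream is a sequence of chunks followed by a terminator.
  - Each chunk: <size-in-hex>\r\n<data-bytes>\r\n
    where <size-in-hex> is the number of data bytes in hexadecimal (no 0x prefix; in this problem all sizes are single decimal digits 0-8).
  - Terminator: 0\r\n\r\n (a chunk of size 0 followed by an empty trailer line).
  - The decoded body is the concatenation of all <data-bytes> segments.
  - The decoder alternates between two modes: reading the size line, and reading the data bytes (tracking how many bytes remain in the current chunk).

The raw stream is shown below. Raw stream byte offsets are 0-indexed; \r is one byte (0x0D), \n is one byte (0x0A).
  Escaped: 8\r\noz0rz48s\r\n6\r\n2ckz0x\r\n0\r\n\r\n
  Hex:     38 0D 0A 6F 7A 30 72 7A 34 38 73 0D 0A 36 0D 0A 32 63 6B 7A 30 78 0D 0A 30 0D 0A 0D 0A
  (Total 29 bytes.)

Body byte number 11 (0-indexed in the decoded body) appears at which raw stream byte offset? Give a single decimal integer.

Answer: 19

Derivation:
Chunk 1: stream[0..1]='8' size=0x8=8, data at stream[3..11]='oz0rz48s' -> body[0..8], body so far='oz0rz48s'
Chunk 2: stream[13..14]='6' size=0x6=6, data at stream[16..22]='2ckz0x' -> body[8..14], body so far='oz0rz48s2ckz0x'
Chunk 3: stream[24..25]='0' size=0 (terminator). Final body='oz0rz48s2ckz0x' (14 bytes)
Body byte 11 at stream offset 19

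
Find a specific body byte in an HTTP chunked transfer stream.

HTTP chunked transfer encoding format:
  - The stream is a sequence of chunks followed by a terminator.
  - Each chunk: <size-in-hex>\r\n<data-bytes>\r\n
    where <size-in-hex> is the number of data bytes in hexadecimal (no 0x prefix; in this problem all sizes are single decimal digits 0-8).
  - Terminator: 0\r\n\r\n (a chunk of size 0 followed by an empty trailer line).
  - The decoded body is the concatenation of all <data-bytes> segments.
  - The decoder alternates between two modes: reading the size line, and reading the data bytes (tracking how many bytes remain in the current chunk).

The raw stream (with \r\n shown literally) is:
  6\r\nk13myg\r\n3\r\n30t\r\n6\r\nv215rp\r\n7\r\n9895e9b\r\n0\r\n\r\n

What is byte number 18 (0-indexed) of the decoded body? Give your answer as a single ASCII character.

Answer: 5

Derivation:
Chunk 1: stream[0..1]='6' size=0x6=6, data at stream[3..9]='k13myg' -> body[0..6], body so far='k13myg'
Chunk 2: stream[11..12]='3' size=0x3=3, data at stream[14..17]='30t' -> body[6..9], body so far='k13myg30t'
Chunk 3: stream[19..20]='6' size=0x6=6, data at stream[22..28]='v215rp' -> body[9..15], body so far='k13myg30tv215rp'
Chunk 4: stream[30..31]='7' size=0x7=7, data at stream[33..40]='9895e9b' -> body[15..22], body so far='k13myg30tv215rp9895e9b'
Chunk 5: stream[42..43]='0' size=0 (terminator). Final body='k13myg30tv215rp9895e9b' (22 bytes)
Body byte 18 = '5'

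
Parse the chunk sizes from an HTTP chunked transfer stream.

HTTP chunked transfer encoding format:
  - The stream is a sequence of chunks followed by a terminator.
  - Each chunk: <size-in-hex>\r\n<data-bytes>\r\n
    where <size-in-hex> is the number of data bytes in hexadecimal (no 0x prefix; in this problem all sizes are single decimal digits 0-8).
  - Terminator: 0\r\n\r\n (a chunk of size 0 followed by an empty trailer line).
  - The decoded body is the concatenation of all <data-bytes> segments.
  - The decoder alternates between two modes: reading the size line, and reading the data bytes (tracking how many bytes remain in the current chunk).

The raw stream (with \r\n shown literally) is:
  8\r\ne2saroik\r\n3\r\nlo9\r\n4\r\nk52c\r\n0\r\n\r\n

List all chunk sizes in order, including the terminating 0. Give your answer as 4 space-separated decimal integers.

Answer: 8 3 4 0

Derivation:
Chunk 1: stream[0..1]='8' size=0x8=8, data at stream[3..11]='e2saroik' -> body[0..8], body so far='e2saroik'
Chunk 2: stream[13..14]='3' size=0x3=3, data at stream[16..19]='lo9' -> body[8..11], body so far='e2saroiklo9'
Chunk 3: stream[21..22]='4' size=0x4=4, data at stream[24..28]='k52c' -> body[11..15], body so far='e2saroiklo9k52c'
Chunk 4: stream[30..31]='0' size=0 (terminator). Final body='e2saroiklo9k52c' (15 bytes)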